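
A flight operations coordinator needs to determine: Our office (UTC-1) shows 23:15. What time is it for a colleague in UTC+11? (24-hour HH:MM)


Local time: 23:15 at UTC-1 (offset -1h)
Target zone: UTC+11 (offset 11h)
Difference: 11 - (-1) = 12 hours
Calculation: 23 + (12) = 35
Wraparound: (35) mod 24 = 11
Result: 11:15

11:15


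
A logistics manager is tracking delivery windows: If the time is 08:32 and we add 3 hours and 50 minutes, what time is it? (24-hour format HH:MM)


Start time: 08:32
Adding: 3 hours 50 minutes
Minutes: 32 + 50 = 82
Minute overflow: 82 >= 60, so carry 1 hour, minutes = 22
Hours: 8 + 3 + 1 = 12
Result: 12:22

12:22


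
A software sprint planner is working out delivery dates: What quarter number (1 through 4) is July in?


Month: July (month 7)
Q1: January-March (months 1-3)
Q2: April-June (months 4-6)
Q3: July-September (months 7-9)
Q4: October-December (months 10-12)
Month 7 falls in Q3

3


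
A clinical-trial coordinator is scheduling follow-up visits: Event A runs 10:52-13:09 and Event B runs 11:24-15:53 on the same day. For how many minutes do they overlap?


Interval A: [652, 789] minutes from midnight
Interval B: [684, 953] minutes from midnight
Overlap start = max(652, 684) = 684
Overlap end = min(789, 953) = 789
Overlap = 789 - 684 = 105 minutes

105


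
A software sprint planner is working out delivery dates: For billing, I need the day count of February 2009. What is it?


Month: February
Year: 2009
2009 is not a leap year
February has 28 days
Total: 28 days

28


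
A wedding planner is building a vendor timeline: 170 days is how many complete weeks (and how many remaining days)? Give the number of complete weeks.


Total days: 170
Days per week: 7
Division: 170 / 7 = 24 remainder 2
Complete weeks: 24
Remaining days: 2

24


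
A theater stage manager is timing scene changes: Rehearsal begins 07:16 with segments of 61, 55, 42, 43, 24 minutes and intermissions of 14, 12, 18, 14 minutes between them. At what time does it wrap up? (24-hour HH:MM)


Start: 07:16 = 436 min from midnight
  after task 1 (61 min): 08:17
  after break (14 min): 08:31
  after task 2 (55 min): 09:26
  after break (12 min): 09:38
  after task 3 (42 min): 10:20
  after break (18 min): 10:38
  after task 4 (43 min): 11:21
  after break (14 min): 11:35
  after task 5 (24 min): 11:59
Total elapsed: 283 minutes
End time: 11:59

11:59


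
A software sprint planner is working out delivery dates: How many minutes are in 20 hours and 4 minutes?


Hours: 20
Extra minutes: 4
Minutes per hour: 60
Hours to minutes: 20 x 60 = 1200
Total: 1200 + 4 = 1204

1204


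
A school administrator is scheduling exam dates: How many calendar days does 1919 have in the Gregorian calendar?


Year: 1919
Check leap year rules:
Divisible by 4? No
1919 is not a leap year
Days: 365

365


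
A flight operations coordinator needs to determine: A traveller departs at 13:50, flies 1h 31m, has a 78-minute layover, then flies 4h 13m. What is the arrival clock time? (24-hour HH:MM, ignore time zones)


Depart: 13:50
Leg 1: +91 min -> 15:21
Layover: +78 min -> 16:39
Leg 2: +253 min -> 20:52
Total travel: 422 minutes = 7h 2m
Arrival: 20:52

20:52


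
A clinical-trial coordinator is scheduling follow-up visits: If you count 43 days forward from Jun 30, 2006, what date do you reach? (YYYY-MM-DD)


Start: 2006-06-30
Adding 43 days
Days remaining in June: 0
After June: 43 days still to add
July 2006: 31 days, 12 remaining
August 2006 has 31 days, need 12
Result: 2006-08-12

2006-08-12


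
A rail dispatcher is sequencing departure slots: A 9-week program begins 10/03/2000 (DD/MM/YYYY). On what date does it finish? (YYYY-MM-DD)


Start: 2000-03-10
Weeks to add: 9
Convert to days: 9 x 7 = 63 days
Add 63 days to 2000-03-10
Result: 2000-05-12

2000-05-12


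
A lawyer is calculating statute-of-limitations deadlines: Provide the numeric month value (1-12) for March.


Calendar month order:
2. February
3. March <--
4. April
March is month number 3

3


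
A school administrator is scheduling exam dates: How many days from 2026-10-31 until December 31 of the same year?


Start: October 31, 2026
End: December 31, 2026
Days left in October: 0
November: 30
December: 31
Sum of remaining months: 61
Total: 0 + 61 = 61

61


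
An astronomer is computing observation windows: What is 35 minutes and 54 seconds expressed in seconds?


Minutes: 35
Extra seconds: 54
Seconds per minute: 60
Minutes to seconds: 35 x 60 = 2100
Total: 2100 + 54 = 2154

2154


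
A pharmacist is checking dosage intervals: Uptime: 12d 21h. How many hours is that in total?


Days: 12
Extra hours: 21
Hours per day: 24
Days to hours: 12 x 24 = 288
Total: 288 + 21 = 309

309


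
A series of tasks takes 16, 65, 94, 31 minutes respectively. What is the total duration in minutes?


Durations: 16, 65, 94, 31
Running sum: 16
+ 65 = 81
+ 94 = 175
+ 31 = 206
Total duration: 206 minutes
That is 3 hours and 26 minutes

206


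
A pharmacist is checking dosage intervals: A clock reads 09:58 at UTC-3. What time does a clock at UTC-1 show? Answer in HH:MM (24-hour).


Local time: 09:58 at UTC-3 (offset -3h)
Target zone: UTC-1 (offset -1h)
Difference: -1 - (-3) = 2 hours
Calculation: 9 + (2) = 11
Result: 11:58

11:58


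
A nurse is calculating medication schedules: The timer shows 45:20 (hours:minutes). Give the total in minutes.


Hours: 45
Minutes: 20
Convert hours to minutes: 45 x 60 = 2700
Add remaining minutes: 2700 + 20 = 2720

2720


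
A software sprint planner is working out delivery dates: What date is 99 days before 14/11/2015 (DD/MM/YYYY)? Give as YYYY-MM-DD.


Start: 2015-11-14
Subtracting 99 days
Days already passed in November: 14
After going back through November: 85 more days to subtract
October 2015: 31 days, 54 remaining
September 2015: 30 days, 24 remaining
August 2015 has 31 days, need 24
Result: 2015-08-07

2015-08-07


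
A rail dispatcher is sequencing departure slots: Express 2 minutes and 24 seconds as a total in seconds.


Minutes: 2
Seconds: 24
Convert minutes to seconds: 2 x 60 = 120
Add remaining seconds: 120 + 24 = 144

144


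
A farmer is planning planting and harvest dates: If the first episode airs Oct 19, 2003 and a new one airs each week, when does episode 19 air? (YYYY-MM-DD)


First occurrence: 2003-10-19 (occurrence 1)
Each occurrence is 7 days after the previous.
Occurrence 19 is 18 weeks after the first.
18 weeks = 126 days
2003-10-19 + 126 days = 2004-02-22

2004-02-22


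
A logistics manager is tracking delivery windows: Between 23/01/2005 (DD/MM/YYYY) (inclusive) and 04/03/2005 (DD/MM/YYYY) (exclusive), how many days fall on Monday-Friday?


Start: 2005-01-23 (Sunday)
End (exclusive): 2005-03-04 (Friday)
Total calendar days: 40
Full weeks: 40 // 7 = 5 -> 25 weekdays
Remaining 5 days starting on Sunday:
  Sun(-), Mon(w), Tue(w), Wed(w), Thu(w) -> 4 weekdays
Total business days: 25 + 4 = 29

29


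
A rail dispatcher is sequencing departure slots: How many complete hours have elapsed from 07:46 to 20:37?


Start: 07:46
End: 20:37
Hour difference: 20 - 7 = 13 hours
Minute difference: 37 - 46 = -9 minutes
Total minutes: 771
Complete hours: 771 / 60 = 12 (remainder 51)

12


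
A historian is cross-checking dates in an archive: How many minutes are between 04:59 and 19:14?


Start time: 04:59 = 299 minutes from midnight
End time: 19:14 = 1154 minutes from midnight
Difference: 1154 - 299 = 855 minutes
That is 14 hours and 15 minutes

855


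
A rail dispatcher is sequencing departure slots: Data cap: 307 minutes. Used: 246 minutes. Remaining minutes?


Total budget: 307 minutes
Time used: 246 minutes
Remaining: 307 - 246 = 61 minutes
Percent used: 80.1%
Percent remaining: 19.9%

61


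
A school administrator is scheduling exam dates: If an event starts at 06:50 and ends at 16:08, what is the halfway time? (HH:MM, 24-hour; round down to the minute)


Start time: 06:50 = 410 minutes from midnight
End time: 16:08 = 968 minutes from midnight
Sum: 410 + 968 = 1378
Midpoint: 1378 / 2 = 689 minutes
Convert: 689 / 60 = 11 hours, 29 minutes
Result: 11:29

11:29


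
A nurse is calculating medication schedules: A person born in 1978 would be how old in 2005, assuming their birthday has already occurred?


Birth year: 1978
Current year: 2005
Age = current year - birth year
Age = 2005 - 1978 = 27

27


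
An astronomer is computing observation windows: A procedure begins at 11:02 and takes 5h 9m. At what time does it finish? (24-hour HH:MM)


Start time: 11:02
Adding: 5 hours 9 minutes
Minutes: 2 + 9 = 11
Hours: 11 + 5 + 0 = 16
Result: 16:11

16:11


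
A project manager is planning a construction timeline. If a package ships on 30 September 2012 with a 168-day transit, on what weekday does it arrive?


Start: 2012-09-30 (Sunday)
Step 1 - find target date: add 168 days
  2012-09-30 + 168 days = 2013-03-17
Step 2 - day of week:
  168 mod 7 = 0
  Sunday + 0 days -> Sunday
Result: Sunday (2013-03-17)

Sunday


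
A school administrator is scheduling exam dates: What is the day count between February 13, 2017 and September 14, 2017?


Start date: 2017-02-13
End date: 2017-09-14
Feb 2017: +16 days
Mar 2017: +31 days
Apr 2017: +30 days
... (5 more months)
Total: 213 days

213


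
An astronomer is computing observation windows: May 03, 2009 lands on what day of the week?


Date: 2009-05-03
January 1, 2009 is a Thursday
Day of year: 123
Offset from Jan 1: 122 days
122 mod 7 = 3
Result: Sunday

Sunday


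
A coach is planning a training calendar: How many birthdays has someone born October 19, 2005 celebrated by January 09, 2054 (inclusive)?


Birth: 2005-10-19
Reference: 2054-01-09
Year difference: 2054 - 2005 = 49
Has birthday (10-19) occurred by 01-09? No
Birthday not yet reached this year -> subtract 1
Age in full years: 48

48


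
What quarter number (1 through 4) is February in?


Month: February (month 2)
Q1: January-March (months 1-3)
Q2: April-June (months 4-6)
Q3: July-September (months 7-9)
Q4: October-December (months 10-12)
Month 2 falls in Q1

1


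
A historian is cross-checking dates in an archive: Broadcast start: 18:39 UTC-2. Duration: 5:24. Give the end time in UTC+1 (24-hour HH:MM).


Start: 18:39 in UTC-2
Step 1 - add duration:
  minutes: 39 + 24 = 63 (carry 1h)
  hours: 18 + 5 + 1 = 24
  end in UTC-2: 00:03
Step 2 - convert UTC-2 -> UTC+1:
  offset difference: 1 - (-2) = 3 hours
  0 + (3) = 3 -> mod 24 = 3
Result: 03:03 in UTC+1

03:03


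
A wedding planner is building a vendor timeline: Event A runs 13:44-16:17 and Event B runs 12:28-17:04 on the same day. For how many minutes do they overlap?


Interval A: [824, 977] minutes from midnight
Interval B: [748, 1024] minutes from midnight
Overlap start = max(824, 748) = 824
Overlap end = min(977, 1024) = 977
Overlap = 977 - 824 = 153 minutes

153


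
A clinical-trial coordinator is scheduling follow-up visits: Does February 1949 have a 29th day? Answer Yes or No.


Year: 1949
Divisible by 4? 1949 / 4 = 487.25 -> No
Not divisible by 4, so NOT a leap year

No


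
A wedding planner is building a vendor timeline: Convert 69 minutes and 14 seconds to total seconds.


Minutes: 69
Extra seconds: 14
Seconds per minute: 60
Minutes to seconds: 69 x 60 = 4140
Total: 4140 + 14 = 4154

4154


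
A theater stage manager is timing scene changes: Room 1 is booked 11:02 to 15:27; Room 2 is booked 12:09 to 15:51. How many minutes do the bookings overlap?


Interval A: [662, 927] minutes from midnight
Interval B: [729, 951] minutes from midnight
Overlap start = max(662, 729) = 729
Overlap end = min(927, 951) = 927
Overlap = 927 - 729 = 198 minutes

198


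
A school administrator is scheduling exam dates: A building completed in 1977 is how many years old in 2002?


Birth year: 1977
Current year: 2002
Age = current year - birth year
Age = 2002 - 1977 = 25

25


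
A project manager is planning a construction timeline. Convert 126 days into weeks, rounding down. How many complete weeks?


Total days: 126
Days per week: 7
Division: 126 / 7 = 18 remainder 0
Complete weeks: 18
Remaining days: 0

18


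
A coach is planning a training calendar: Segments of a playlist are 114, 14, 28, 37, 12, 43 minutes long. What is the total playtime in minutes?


Durations: 114, 14, 28, 37, 12, 43
Running sum: 114
+ 14 = 128
+ 28 = 156
+ 37 = 193
+ 12 = 205
+ 43 = 248
Total duration: 248 minutes
That is 4 hours and 8 minutes

248


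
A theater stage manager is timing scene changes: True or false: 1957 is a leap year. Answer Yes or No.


Year: 1957
Divisible by 4? 1957 / 4 = 489.25 -> No
Not divisible by 4, so NOT a leap year

No


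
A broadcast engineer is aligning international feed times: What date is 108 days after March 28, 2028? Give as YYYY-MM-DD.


Start: 2028-03-28
Adding 108 days
Days remaining in March: 3
After March: 105 days still to add
April 2028: 30 days, 75 remaining
May 2028: 31 days, 44 remaining
June 2028: 30 days, 14 remaining
July 2028 has 31 days, need 14
Result: 2028-07-14

2028-07-14


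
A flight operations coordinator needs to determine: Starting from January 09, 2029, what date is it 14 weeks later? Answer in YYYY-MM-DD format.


Start: 2029-01-09
Weeks to add: 14
Convert to days: 14 x 7 = 98 days
Add 98 days to 2029-01-09
Result: 2029-04-17

2029-04-17


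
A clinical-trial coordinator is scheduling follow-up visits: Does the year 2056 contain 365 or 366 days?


Year: 2056
Check leap year rules:
Divisible by 4? Yes
Divisible by 100? No
2056 is a leap year
Days: 366

366


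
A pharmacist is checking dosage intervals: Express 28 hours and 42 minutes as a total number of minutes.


Hours: 28
Extra minutes: 42
Minutes per hour: 60
Hours to minutes: 28 x 60 = 1680
Total: 1680 + 42 = 1722

1722


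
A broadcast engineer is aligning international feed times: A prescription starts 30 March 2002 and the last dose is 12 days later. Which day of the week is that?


Start: 2002-03-30 (Saturday)
Step 1 - find target date: add 12 days
  2002-03-30 + 12 days = 2002-04-11
Step 2 - day of week:
  12 mod 7 = 5
  Saturday + 5 days -> Thursday
Result: Thursday (2002-04-11)

Thursday


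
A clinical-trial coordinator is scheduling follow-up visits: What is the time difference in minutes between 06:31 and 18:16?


Start time: 06:31 = 391 minutes from midnight
End time: 18:16 = 1096 minutes from midnight
Difference: 1096 - 391 = 705 minutes
That is 11 hours and 45 minutes

705


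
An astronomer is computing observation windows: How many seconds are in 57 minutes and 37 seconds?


Minutes: 57
Seconds: 37
Convert minutes to seconds: 57 x 60 = 3420
Add remaining seconds: 3420 + 37 = 3457

3457


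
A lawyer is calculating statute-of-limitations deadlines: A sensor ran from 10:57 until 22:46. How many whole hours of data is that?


Start: 10:57
End: 22:46
Hour difference: 22 - 10 = 12 hours
Minute difference: 46 - 57 = -11 minutes
Total minutes: 709
Complete hours: 709 / 60 = 11 (remainder 49)

11


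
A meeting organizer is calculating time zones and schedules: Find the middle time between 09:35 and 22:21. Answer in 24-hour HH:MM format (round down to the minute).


Start time: 09:35 = 575 minutes from midnight
End time: 22:21 = 1341 minutes from midnight
Sum: 575 + 1341 = 1916
Midpoint: 1916 / 2 = 958 minutes
Convert: 958 / 60 = 15 hours, 58 minutes
Result: 15:58

15:58


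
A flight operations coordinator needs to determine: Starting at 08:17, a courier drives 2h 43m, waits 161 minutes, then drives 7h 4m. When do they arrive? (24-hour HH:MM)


Depart: 08:17
Leg 1: +163 min -> 11:00
Layover: +161 min -> 13:41
Leg 2: +424 min -> 20:45
Total travel: 748 minutes = 12h 28m
Arrival: 20:45

20:45


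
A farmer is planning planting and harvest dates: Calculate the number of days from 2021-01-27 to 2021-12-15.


Start date: 2021-01-27
End date: 2021-12-15
Jan 2021: +5 days
Feb 2021: +28 days
Mar 2021: +31 days
... (9 more months)
Total: 322 days

322


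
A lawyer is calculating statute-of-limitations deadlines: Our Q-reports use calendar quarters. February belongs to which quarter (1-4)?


Month: February (month 2)
Q1: January-March (months 1-3)
Q2: April-June (months 4-6)
Q3: July-September (months 7-9)
Q4: October-December (months 10-12)
Month 2 falls in Q1

1


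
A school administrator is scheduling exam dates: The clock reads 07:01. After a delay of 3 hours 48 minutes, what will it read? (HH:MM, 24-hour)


Start time: 07:01
Adding: 3 hours 48 minutes
Minutes: 1 + 48 = 49
Hours: 7 + 3 + 0 = 10
Result: 10:49

10:49


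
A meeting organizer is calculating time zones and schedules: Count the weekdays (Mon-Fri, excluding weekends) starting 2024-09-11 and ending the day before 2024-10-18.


Start: 2024-09-11 (Wednesday)
End (exclusive): 2024-10-18 (Friday)
Total calendar days: 37
Full weeks: 37 // 7 = 5 -> 25 weekdays
Remaining 2 days starting on Wednesday:
  Wed(w), Thu(w) -> 2 weekdays
Total business days: 25 + 2 = 27

27


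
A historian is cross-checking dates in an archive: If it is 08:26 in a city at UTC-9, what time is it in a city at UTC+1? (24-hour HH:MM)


Local time: 08:26 at UTC-9 (offset -9h)
Target zone: UTC+1 (offset 1h)
Difference: 1 - (-9) = 10 hours
Calculation: 8 + (10) = 18
Result: 18:26

18:26


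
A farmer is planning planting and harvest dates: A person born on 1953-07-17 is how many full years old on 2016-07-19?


Birth: 1953-07-17
Reference: 2016-07-19
Year difference: 2016 - 1953 = 63
Has birthday (07-17) occurred by 07-19? Yes
Age in full years: 63

63


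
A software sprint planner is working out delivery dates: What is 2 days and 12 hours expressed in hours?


Days: 2
Extra hours: 12
Hours per day: 24
Days to hours: 2 x 24 = 48
Total: 48 + 12 = 60

60


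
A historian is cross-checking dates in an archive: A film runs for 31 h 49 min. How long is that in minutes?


Hours: 31
Minutes: 49
Convert hours to minutes: 31 x 60 = 1860
Add remaining minutes: 1860 + 49 = 1909

1909


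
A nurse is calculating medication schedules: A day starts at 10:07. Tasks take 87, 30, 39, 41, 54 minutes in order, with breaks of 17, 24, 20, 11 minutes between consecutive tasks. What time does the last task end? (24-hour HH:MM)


Start: 10:07 = 607 min from midnight
  after task 1 (87 min): 11:34
  after break (17 min): 11:51
  after task 2 (30 min): 12:21
  after break (24 min): 12:45
  after task 3 (39 min): 13:24
  after break (20 min): 13:44
  after task 4 (41 min): 14:25
  after break (11 min): 14:36
  after task 5 (54 min): 15:30
Total elapsed: 323 minutes
End time: 15:30

15:30


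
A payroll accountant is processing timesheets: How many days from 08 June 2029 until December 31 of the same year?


Start: June 08, 2029
End: December 31, 2029
Days left in June: 22
July: 31
August: 31
September: 30
October: 31
... plus remaining months
Sum of remaining months: 184
Total: 22 + 184 = 206

206


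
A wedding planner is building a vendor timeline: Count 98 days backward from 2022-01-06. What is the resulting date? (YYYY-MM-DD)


Start: 2022-01-06
Subtracting 98 days
Days already passed in January: 6
After going back through January: 92 more days to subtract
December 2021: 31 days, 61 remaining
November 2021: 30 days, 31 remaining
October 2021 has 31 days, need 31
Result: 2021-09-30

2021-09-30


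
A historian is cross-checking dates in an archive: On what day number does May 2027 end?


Month: May
Year: 2027
May is a 31-day month
Total: 31 days

31


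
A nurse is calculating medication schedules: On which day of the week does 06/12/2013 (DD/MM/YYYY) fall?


Date: 2013-12-06
January 1, 2013 is a Tuesday
Day of year: 340
Offset from Jan 1: 339 days
339 mod 7 = 3
Result: Friday

Friday


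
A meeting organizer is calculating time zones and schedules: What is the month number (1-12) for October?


Calendar month order:
9. September
10. October <--
11. November
October is month number 10

10


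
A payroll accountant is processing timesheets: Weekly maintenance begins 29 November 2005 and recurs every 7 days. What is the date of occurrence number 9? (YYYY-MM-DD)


First occurrence: 2005-11-29 (occurrence 1)
Each occurrence is 7 days after the previous.
Occurrence 9 is 8 weeks after the first.
8 weeks = 56 days
2005-11-29 + 56 days = 2006-01-24

2006-01-24


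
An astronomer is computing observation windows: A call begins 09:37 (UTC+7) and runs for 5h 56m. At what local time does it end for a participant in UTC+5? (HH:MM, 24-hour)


Start: 09:37 in UTC+7
Step 1 - add duration:
  minutes: 37 + 56 = 93 (carry 1h)
  hours: 9 + 5 + 1 = 15
  end in UTC+7: 15:33
Step 2 - convert UTC+7 -> UTC+5:
  offset difference: 5 - (7) = -2 hours
  15 + (-2) = 13 -> mod 24 = 13
Result: 13:33 in UTC+5

13:33


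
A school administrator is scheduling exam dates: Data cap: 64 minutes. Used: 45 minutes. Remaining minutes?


Total budget: 64 minutes
Time used: 45 minutes
Remaining: 64 - 45 = 19 minutes
Percent used: 70.3%
Percent remaining: 29.7%

19


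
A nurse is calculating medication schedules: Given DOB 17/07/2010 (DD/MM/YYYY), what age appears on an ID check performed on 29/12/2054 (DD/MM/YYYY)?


Birth: 2010-07-17
Reference: 2054-12-29
Year difference: 2054 - 2010 = 44
Has birthday (07-17) occurred by 12-29? Yes
Age in full years: 44

44


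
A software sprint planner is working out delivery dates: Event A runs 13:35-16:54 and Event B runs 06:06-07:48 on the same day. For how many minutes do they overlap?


Interval A: [815, 1014] minutes from midnight
Interval B: [366, 468] minutes from midnight
Overlap start = max(815, 366) = 815
Overlap end = min(1014, 468) = 468
End <= start, so the intervals do not overlap: 0 minutes

0


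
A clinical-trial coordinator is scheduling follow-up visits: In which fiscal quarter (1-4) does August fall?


Month: August (month 8)
Q1: January-March (months 1-3)
Q2: April-June (months 4-6)
Q3: July-September (months 7-9)
Q4: October-December (months 10-12)
Month 8 falls in Q3

3


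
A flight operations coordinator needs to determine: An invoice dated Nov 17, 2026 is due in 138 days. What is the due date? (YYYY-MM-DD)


Start: 2026-11-17
Adding 138 days
Days remaining in November: 13
After November: 125 days still to add
December 2026: 31 days, 94 remaining
January 2027: 31 days, 63 remaining
February 2027: 28 days, 35 remaining
March 2027: 31 days, 4 remaining
Result: 2027-04-04

2027-04-04


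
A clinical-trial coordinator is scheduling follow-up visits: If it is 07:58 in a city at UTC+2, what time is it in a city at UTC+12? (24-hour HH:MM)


Local time: 07:58 at UTC+2 (offset 2h)
Target zone: UTC+12 (offset 12h)
Difference: 12 - (2) = 10 hours
Calculation: 7 + (10) = 17
Result: 17:58

17:58


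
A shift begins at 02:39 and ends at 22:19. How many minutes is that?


Start time: 02:39 = 159 minutes from midnight
End time: 22:19 = 1339 minutes from midnight
Difference: 1339 - 159 = 1180 minutes
That is 19 hours and 40 minutes

1180


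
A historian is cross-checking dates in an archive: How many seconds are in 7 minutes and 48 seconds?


Minutes: 7
Extra seconds: 48
Seconds per minute: 60
Minutes to seconds: 7 x 60 = 420
Total: 420 + 48 = 468

468


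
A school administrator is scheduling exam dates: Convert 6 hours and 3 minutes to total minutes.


Hours: 6
Extra minutes: 3
Minutes per hour: 60
Hours to minutes: 6 x 60 = 360
Total: 360 + 3 = 363

363


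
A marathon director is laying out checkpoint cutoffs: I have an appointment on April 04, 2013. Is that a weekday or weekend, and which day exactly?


Date: 2013-04-04
January 1, 2013 is a Tuesday
Day of year: 94
Offset from Jan 1: 93 days
93 mod 7 = 2
Result: Thursday

Thursday


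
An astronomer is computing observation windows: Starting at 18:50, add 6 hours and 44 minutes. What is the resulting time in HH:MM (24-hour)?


Start time: 18:50
Adding: 6 hours 44 minutes
Minutes: 50 + 44 = 94
Minute overflow: 94 >= 60, so carry 1 hour, minutes = 34
Hours: 18 + 6 + 1 = 25
Hour wraparound: 25 mod 24 = 1
Result: 01:34

01:34


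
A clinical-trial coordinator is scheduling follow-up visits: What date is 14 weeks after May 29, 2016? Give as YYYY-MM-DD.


Start: 2016-05-29
Weeks to add: 14
Convert to days: 14 x 7 = 98 days
Add 98 days to 2016-05-29
Result: 2016-09-04

2016-09-04


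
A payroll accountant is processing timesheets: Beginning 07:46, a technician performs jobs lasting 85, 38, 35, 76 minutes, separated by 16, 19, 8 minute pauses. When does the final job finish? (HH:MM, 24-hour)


Start: 07:46 = 466 min from midnight
  after task 1 (85 min): 09:11
  after break (16 min): 09:27
  after task 2 (38 min): 10:05
  after break (19 min): 10:24
  after task 3 (35 min): 10:59
  after break (8 min): 11:07
  after task 4 (76 min): 12:23
Total elapsed: 277 minutes
End time: 12:23

12:23


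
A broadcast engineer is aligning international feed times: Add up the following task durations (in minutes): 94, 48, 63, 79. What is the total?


Durations: 94, 48, 63, 79
Running sum: 94
+ 48 = 142
+ 63 = 205
+ 79 = 284
Total duration: 284 minutes
That is 4 hours and 44 minutes

284


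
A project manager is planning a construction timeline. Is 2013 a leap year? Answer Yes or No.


Year: 2013
Divisible by 4? 2013 / 4 = 503.25 -> No
Not divisible by 4, so NOT a leap year

No


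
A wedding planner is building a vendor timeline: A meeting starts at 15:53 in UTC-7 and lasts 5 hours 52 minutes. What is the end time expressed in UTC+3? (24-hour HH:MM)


Start: 15:53 in UTC-7
Step 1 - add duration:
  minutes: 53 + 52 = 105 (carry 1h)
  hours: 15 + 5 + 1 = 21
  end in UTC-7: 21:45
Step 2 - convert UTC-7 -> UTC+3:
  offset difference: 3 - (-7) = 10 hours
  21 + (10) = 31 -> mod 24 = 7
Result: 07:45 in UTC+3

07:45


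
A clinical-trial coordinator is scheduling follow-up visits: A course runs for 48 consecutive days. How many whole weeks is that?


Total days: 48
Days per week: 7
Division: 48 / 7 = 6 remainder 6
Complete weeks: 6
Remaining days: 6

6


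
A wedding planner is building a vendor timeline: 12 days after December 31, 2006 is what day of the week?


Start: 2006-12-31 (Sunday)
Step 1 - find target date: add 12 days
  2006-12-31 + 12 days = 2007-01-12
Step 2 - day of week:
  12 mod 7 = 5
  Sunday + 5 days -> Friday
Result: Friday (2007-01-12)

Friday


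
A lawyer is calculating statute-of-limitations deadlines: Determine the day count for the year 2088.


Year: 2088
Check leap year rules:
Divisible by 4? Yes
Divisible by 100? No
2088 is a leap year
Days: 366

366


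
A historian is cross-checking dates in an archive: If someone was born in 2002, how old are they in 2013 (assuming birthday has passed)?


Birth year: 2002
Current year: 2013
Age = current year - birth year
Age = 2013 - 2002 = 11

11


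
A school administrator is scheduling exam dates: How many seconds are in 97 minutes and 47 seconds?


Minutes: 97
Seconds: 47
Convert minutes to seconds: 97 x 60 = 5820
Add remaining seconds: 5820 + 47 = 5867

5867


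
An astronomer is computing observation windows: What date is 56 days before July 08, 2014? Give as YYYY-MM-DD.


Start: 2014-07-08
Subtracting 56 days
Days already passed in July: 8
After going back through July: 48 more days to subtract
June 2014: 30 days, 18 remaining
May 2014 has 31 days, need 18
Result: 2014-05-13

2014-05-13


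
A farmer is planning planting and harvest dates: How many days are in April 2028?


Month: April
Year: 2028
April is a 30-day month
Total: 30 days

30


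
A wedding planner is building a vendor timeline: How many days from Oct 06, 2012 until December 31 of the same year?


Start: October 06, 2012
End: December 31, 2012
Days left in October: 25
November: 30
December: 31
Sum of remaining months: 61
Total: 25 + 61 = 86

86


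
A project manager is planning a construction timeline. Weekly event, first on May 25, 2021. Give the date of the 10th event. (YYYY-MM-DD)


First occurrence: 2021-05-25 (occurrence 1)
Each occurrence is 7 days after the previous.
Occurrence 10 is 9 weeks after the first.
9 weeks = 63 days
2021-05-25 + 63 days = 2021-07-27

2021-07-27


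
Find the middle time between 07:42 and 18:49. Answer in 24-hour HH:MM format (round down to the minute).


Start time: 07:42 = 462 minutes from midnight
End time: 18:49 = 1129 minutes from midnight
Sum: 462 + 1129 = 1591
Midpoint: 1591 / 2 = 795 minutes
Convert: 795 / 60 = 13 hours, 15 minutes
Result: 13:15

13:15


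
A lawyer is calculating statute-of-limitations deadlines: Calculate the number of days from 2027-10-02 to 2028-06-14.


Start date: 2027-10-02
End date: 2028-06-14
Oct 2027: +30 days
Nov 2027: +30 days
Dec 2027: +31 days
... (6 more months)
Total: 256 days

256


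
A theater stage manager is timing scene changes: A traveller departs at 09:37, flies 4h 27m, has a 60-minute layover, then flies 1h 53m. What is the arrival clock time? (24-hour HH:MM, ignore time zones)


Depart: 09:37
Leg 1: +267 min -> 14:04
Layover: +60 min -> 15:04
Leg 2: +113 min -> 16:57
Total travel: 440 minutes = 7h 20m
Arrival: 16:57

16:57


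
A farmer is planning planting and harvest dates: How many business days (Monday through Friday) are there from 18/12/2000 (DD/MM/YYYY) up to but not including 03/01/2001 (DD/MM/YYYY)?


Start: 2000-12-18 (Monday)
End (exclusive): 2001-01-03 (Wednesday)
Total calendar days: 16
Full weeks: 16 // 7 = 2 -> 10 weekdays
Remaining 2 days starting on Monday:
  Mon(w), Tue(w) -> 2 weekdays
Total business days: 10 + 2 = 12

12


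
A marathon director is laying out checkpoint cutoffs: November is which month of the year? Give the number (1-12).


Calendar month order:
10. October
11. November <--
12. December
November is month number 11

11


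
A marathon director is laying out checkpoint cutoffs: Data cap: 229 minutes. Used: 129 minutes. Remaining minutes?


Total budget: 229 minutes
Time used: 129 minutes
Remaining: 229 - 129 = 100 minutes
Percent used: 56.3%
Percent remaining: 43.7%

100


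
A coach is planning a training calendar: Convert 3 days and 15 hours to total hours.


Days: 3
Extra hours: 15
Hours per day: 24
Days to hours: 3 x 24 = 72
Total: 72 + 15 = 87

87


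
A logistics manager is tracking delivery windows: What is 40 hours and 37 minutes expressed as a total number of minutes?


Hours: 40
Minutes: 37
Convert hours to minutes: 40 x 60 = 2400
Add remaining minutes: 2400 + 37 = 2437

2437


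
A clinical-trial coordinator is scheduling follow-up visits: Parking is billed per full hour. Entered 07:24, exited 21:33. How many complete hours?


Start: 07:24
End: 21:33
Hour difference: 21 - 7 = 14 hours
Minute difference: 33 - 24 = 9 minutes
Total minutes: 849
Complete hours: 849 / 60 = 14 (remainder 9)

14


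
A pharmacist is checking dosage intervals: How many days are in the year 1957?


Year: 1957
Check leap year rules:
Divisible by 4? No
1957 is not a leap year
Days: 365

365


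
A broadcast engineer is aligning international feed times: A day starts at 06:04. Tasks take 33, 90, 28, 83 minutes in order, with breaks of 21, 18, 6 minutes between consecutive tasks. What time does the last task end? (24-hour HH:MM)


Start: 06:04 = 364 min from midnight
  after task 1 (33 min): 06:37
  after break (21 min): 06:58
  after task 2 (90 min): 08:28
  after break (18 min): 08:46
  after task 3 (28 min): 09:14
  after break (6 min): 09:20
  after task 4 (83 min): 10:43
Total elapsed: 279 minutes
End time: 10:43

10:43


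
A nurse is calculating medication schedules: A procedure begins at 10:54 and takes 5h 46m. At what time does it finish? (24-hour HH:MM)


Start time: 10:54
Adding: 5 hours 46 minutes
Minutes: 54 + 46 = 100
Minute overflow: 100 >= 60, so carry 1 hour, minutes = 40
Hours: 10 + 5 + 1 = 16
Result: 16:40

16:40


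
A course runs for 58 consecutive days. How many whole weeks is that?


Total days: 58
Days per week: 7
Division: 58 / 7 = 8 remainder 2
Complete weeks: 8
Remaining days: 2

8


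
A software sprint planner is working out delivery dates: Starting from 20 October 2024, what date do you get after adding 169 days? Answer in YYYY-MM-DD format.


Start: 2024-10-20
Adding 169 days
Days remaining in October: 11
After October: 158 days still to add
November 2024: 30 days, 128 remaining
December 2024: 31 days, 97 remaining
January 2025: 31 days, 66 remaining
February 2025: 28 days, 38 remaining
Result: 2025-04-07

2025-04-07


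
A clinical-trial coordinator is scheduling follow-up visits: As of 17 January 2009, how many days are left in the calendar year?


Start: January 17, 2009
End: December 31, 2009
Days left in January: 14
February: 28
March: 31
April: 30
May: 31
... plus remaining months
Sum of remaining months: 334
Total: 14 + 334 = 348

348


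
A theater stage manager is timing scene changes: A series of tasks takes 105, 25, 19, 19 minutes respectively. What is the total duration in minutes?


Durations: 105, 25, 19, 19
Running sum: 105
+ 25 = 130
+ 19 = 149
+ 19 = 168
Total duration: 168 minutes
That is 2 hours and 48 minutes

168


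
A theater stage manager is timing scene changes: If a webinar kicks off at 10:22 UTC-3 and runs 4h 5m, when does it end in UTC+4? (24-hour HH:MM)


Start: 10:22 in UTC-3
Step 1 - add duration:
  minutes: 22 + 5 = 27
  hours: 10 + 4 + 0 = 14
  end in UTC-3: 14:27
Step 2 - convert UTC-3 -> UTC+4:
  offset difference: 4 - (-3) = 7 hours
  14 + (7) = 21 -> mod 24 = 21
Result: 21:27 in UTC+4

21:27


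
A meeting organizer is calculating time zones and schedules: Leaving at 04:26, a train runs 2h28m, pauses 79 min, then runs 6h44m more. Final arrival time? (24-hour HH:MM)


Depart: 04:26
Leg 1: +148 min -> 06:54
Layover: +79 min -> 08:13
Leg 2: +404 min -> 14:57
Total travel: 631 minutes = 10h 31m
Arrival: 14:57

14:57


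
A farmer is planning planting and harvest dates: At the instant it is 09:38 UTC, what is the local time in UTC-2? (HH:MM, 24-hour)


Local time: 09:38 at UTC (offset 0h)
Target zone: UTC-2 (offset -2h)
Difference: -2 - (0) = -2 hours
Calculation: 9 + (-2) = 7
Result: 07:38

07:38


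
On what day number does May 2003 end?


Month: May
Year: 2003
May is a 31-day month
Total: 31 days

31


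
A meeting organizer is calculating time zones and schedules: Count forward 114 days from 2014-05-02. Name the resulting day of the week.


Start: 2014-05-02 (Friday)
Step 1 - find target date: add 114 days
  2014-05-02 + 114 days = 2014-08-24
Step 2 - day of week:
  114 mod 7 = 2
  Friday + 2 days -> Sunday
Result: Sunday (2014-08-24)

Sunday


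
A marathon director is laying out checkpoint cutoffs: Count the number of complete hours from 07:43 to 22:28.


Start: 07:43
End: 22:28
Hour difference: 22 - 7 = 15 hours
Minute difference: 28 - 43 = -15 minutes
Total minutes: 885
Complete hours: 885 / 60 = 14 (remainder 45)

14


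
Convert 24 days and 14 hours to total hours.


Days: 24
Extra hours: 14
Hours per day: 24
Days to hours: 24 x 24 = 576
Total: 576 + 14 = 590

590


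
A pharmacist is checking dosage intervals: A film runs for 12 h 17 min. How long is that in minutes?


Hours: 12
Minutes: 17
Convert hours to minutes: 12 x 60 = 720
Add remaining minutes: 720 + 17 = 737

737


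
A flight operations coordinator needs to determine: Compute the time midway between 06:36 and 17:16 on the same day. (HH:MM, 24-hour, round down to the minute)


Start time: 06:36 = 396 minutes from midnight
End time: 17:16 = 1036 minutes from midnight
Sum: 396 + 1036 = 1432
Midpoint: 1432 / 2 = 716 minutes
Convert: 716 / 60 = 11 hours, 56 minutes
Result: 11:56

11:56


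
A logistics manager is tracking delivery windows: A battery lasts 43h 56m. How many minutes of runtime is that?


Hours: 43
Extra minutes: 56
Minutes per hour: 60
Hours to minutes: 43 x 60 = 2580
Total: 2580 + 56 = 2636

2636


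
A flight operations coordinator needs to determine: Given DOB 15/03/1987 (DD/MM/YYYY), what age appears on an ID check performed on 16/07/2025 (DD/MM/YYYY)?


Birth: 1987-03-15
Reference: 2025-07-16
Year difference: 2025 - 1987 = 38
Has birthday (03-15) occurred by 07-16? Yes
Age in full years: 38

38


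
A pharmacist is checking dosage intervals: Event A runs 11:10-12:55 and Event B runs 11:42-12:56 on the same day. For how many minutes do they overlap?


Interval A: [670, 775] minutes from midnight
Interval B: [702, 776] minutes from midnight
Overlap start = max(670, 702) = 702
Overlap end = min(775, 776) = 775
Overlap = 775 - 702 = 73 minutes

73


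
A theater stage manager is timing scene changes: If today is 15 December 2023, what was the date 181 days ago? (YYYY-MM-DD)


Start: 2023-12-15
Subtracting 181 days
Days already passed in December: 15
After going back through December: 166 more days to subtract
November 2023: 30 days, 136 remaining
October 2023: 31 days, 105 remaining
September 2023: 30 days, 75 remaining
August 2023: 31 days, 44 remaining
Result: 2023-06-17

2023-06-17


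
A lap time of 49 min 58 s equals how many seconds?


Minutes: 49
Seconds: 58
Convert minutes to seconds: 49 x 60 = 2940
Add remaining seconds: 2940 + 58 = 2998

2998


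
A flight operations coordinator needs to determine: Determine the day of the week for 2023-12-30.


Date: 2023-12-30
January 1, 2023 is a Sunday
Day of year: 364
Offset from Jan 1: 363 days
363 mod 7 = 6
Result: Saturday

Saturday


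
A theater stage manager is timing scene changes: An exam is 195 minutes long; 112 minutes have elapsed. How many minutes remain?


Total budget: 195 minutes
Time used: 112 minutes
Remaining: 195 - 112 = 83 minutes
Percent used: 57.4%
Percent remaining: 42.6%

83


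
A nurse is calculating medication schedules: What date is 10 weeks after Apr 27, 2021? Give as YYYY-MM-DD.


Start: 2021-04-27
Weeks to add: 10
Convert to days: 10 x 7 = 70 days
Add 70 days to 2021-04-27
Result: 2021-07-06

2021-07-06


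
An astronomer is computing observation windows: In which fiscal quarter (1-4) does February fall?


Month: February (month 2)
Q1: January-March (months 1-3)
Q2: April-June (months 4-6)
Q3: July-September (months 7-9)
Q4: October-December (months 10-12)
Month 2 falls in Q1

1


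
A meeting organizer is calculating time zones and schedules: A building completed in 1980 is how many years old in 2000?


Birth year: 1980
Current year: 2000
Age = current year - birth year
Age = 2000 - 1980 = 20

20


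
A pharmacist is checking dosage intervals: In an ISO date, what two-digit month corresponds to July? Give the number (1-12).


Calendar month order:
6. June
7. July <--
8. August
July is month number 7

7


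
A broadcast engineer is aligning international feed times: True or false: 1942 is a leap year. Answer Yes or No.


Year: 1942
Divisible by 4? 1942 / 4 = 485.5 -> No
Not divisible by 4, so NOT a leap year

No


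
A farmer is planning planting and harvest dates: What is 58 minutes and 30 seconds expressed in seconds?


Minutes: 58
Extra seconds: 30
Seconds per minute: 60
Minutes to seconds: 58 x 60 = 3480
Total: 3480 + 30 = 3510

3510


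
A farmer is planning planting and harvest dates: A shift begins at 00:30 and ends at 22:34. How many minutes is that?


Start time: 00:30 = 30 minutes from midnight
End time: 22:34 = 1354 minutes from midnight
Difference: 1354 - 30 = 1324 minutes
That is 22 hours and 4 minutes

1324


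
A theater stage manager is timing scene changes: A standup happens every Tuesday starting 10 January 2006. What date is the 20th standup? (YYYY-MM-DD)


First occurrence: 2006-01-10 (occurrence 1)
Each occurrence is 7 days after the previous.
Occurrence 20 is 19 weeks after the first.
19 weeks = 133 days
2006-01-10 + 133 days = 2006-05-23

2006-05-23
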